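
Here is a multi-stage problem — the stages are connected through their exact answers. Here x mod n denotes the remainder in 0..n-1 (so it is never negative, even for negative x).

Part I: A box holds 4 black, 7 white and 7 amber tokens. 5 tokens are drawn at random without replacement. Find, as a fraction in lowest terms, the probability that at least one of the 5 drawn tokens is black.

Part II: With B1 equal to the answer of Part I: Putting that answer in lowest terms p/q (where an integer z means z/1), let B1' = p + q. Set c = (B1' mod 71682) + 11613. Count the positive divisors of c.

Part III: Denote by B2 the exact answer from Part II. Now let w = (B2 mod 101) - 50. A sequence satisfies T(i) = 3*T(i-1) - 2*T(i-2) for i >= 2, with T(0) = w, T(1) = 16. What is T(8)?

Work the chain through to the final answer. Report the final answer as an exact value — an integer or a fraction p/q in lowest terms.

14748

Part I: total draws C(18,5) = 8568; complement C(14,5) = 2002; favorable 8568 - 2002 = 6566; P = 469/612; answer 469/612
Part II: B1 = 469/612; threaded value p + q = 1081; c = 12694; 12694 = 2 * 11 * 577; number of divisors = (1+1) * (1+1) * (1+1) = 8; answer 8
Part III: B2 = 8; w = -42; T(2) = 3*(16) - 2*(-42) = 132; iterating: T(2)=132, T(3)=364, T(4)=828, T(5)=1756, T(6)=3612, T(7)=7324, T(8)=14748; answer 14748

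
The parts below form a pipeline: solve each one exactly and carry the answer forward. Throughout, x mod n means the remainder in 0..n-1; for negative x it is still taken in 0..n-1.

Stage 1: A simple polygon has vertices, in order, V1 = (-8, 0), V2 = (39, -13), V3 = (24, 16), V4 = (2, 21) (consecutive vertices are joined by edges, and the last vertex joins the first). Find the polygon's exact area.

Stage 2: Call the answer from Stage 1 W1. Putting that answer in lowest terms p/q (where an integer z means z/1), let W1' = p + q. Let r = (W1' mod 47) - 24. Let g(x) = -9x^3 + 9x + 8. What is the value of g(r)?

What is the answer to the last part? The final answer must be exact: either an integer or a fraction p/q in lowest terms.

-52318

Stage 1: cross terms: (-8*-13 - 39*0)=104, (39*16 - 24*-13)=936, (24*21 - 2*16)=472, (2*0 - -8*21)=168; twice the area = |1680| = 1680; area = 840; answer 840
Stage 2: W1 = 840; threaded value p + q = 841; r = 18; -9*(18)^3 + 9*(18)^1 + 8 = (-52488) + (162) + (8) = -52318; answer -52318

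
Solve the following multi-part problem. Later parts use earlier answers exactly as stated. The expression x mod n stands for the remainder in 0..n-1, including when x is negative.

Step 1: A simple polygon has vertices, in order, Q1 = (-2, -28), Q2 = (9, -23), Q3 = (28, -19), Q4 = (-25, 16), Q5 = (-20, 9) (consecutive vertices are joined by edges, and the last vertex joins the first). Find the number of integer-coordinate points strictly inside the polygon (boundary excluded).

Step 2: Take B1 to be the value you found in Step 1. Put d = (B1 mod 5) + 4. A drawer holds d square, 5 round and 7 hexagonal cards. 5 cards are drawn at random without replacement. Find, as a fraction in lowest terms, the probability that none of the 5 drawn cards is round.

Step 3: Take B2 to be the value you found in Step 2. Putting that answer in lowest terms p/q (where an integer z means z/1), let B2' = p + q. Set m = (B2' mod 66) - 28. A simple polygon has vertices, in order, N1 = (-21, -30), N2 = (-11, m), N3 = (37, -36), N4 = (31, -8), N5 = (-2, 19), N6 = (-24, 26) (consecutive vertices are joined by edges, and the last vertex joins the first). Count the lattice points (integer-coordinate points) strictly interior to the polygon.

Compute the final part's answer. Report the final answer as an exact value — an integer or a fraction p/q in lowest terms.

1242

Step 1: cross terms: (-2*-23 - 9*-28)=298, (9*-19 - 28*-23)=473, (28*16 - -25*-19)=-27, (-25*9 - -20*16)=95, (-20*-28 - -2*9)=578; twice the area = |1417| = 1417; area = 1417/2; boundary points = 1 + 1 + 1 + 1 + 1 = 5; strictly interior points = area - boundary/2 + 1 = 707; answer 707
Step 2: B1 = 707; d = 6; total draws C(18,5) = 8568; favorable C(13,5) = 1287; P = 143/952; answer 143/952
Step 3: B2 = 143/952; threaded value p + q = 1095; m = 11; cross terms: (-21*11 - -11*-30)=-561, (-11*-36 - 37*11)=-11, (37*-8 - 31*-36)=820, (31*19 - -2*-8)=573, (-2*26 - -24*19)=404, (-24*-30 - -21*26)=1266; twice the area = |2491| = 2491; area = 2491/2; boundary points = 1 + 1 + 2 + 3 + 1 + 1 = 9; strictly interior points = area - boundary/2 + 1 = 1242; answer 1242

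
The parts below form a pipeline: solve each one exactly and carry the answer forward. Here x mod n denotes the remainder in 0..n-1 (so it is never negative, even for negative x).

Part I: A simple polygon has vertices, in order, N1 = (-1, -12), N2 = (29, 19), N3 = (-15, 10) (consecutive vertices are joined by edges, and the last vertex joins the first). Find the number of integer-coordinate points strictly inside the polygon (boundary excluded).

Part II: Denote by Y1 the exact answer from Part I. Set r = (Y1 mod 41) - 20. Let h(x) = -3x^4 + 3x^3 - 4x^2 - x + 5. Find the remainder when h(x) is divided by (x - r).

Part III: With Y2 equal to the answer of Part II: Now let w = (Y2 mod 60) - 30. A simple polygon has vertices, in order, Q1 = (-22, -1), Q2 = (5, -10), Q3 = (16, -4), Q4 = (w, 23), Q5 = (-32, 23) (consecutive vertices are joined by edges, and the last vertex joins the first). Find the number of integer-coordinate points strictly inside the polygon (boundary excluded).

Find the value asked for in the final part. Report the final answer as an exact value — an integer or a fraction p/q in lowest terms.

Part I: cross terms: (-1*19 - 29*-12)=329, (29*10 - -15*19)=575, (-15*-12 - -1*10)=190; twice the area = |1094| = 1094; area = 547; boundary points = 1 + 1 + 2 = 4; strictly interior points = area - boundary/2 + 1 = 546; answer 546
Part II: Y1 = 546; r = -7; remainder = value at the root: -3*(-7)^4 + 3*(-7)^3 - 4*(-7)^2 - 1*(-7)^1 + 5 = (-7203) + (-1029) + (-196) + (7) + (5) = -8416; answer -8416
Part III: Y2 = -8416; w = 14; cross terms: (-22*-10 - 5*-1)=225, (5*-4 - 16*-10)=140, (16*23 - 14*-4)=424, (14*23 - -32*23)=1058, (-32*-1 - -22*23)=538; twice the area = |2385| = 2385; area = 2385/2; boundary points = 9 + 1 + 1 + 46 + 2 = 59; strictly interior points = area - boundary/2 + 1 = 1164; answer 1164

1164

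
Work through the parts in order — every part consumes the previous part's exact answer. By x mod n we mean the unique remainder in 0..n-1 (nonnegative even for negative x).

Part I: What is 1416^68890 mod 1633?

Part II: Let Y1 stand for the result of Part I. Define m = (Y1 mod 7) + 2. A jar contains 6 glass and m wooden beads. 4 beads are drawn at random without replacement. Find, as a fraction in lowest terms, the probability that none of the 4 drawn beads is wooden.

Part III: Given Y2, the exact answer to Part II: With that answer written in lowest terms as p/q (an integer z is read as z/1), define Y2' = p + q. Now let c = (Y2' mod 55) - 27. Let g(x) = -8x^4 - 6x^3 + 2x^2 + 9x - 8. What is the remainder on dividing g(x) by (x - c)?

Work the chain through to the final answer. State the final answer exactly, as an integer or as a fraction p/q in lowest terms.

Part I: squarings mod 1633: 1416^1=1416, 1416^2=1365, 1416^4=1605, 1416^8=784, 1416^16=648, 1416^32=223, 1416^64=739, 1416^128=699, 1416^256=334, 1416^512=512, 1416^1024=864, 1416^2048=215, 1416^4096=501, 1416^8192=1152, 1416^16384=1108, 1416^32768=1281, 1416^65536=1429; 1416^68890 = 1416^2 * 1416^8 * 1416^16 * 1416^256 * 1416^1024 * 1416^2048 * 1416^65536 = 48 (mod 1633); answer 48
Part II: Y1 = 48; m = 8; total draws C(14,4) = 1001; favorable C(6,4) = 15; P = 15/1001; answer 15/1001
Part III: Y2 = 15/1001; threaded value p + q = 1016; c = -1; remainder = value at the root: -8*(-1)^4 - 6*(-1)^3 + 2*(-1)^2 + 9*(-1)^1 - 8 = (-8) + (6) + (2) + (-9) + (-8) = -17; answer -17

-17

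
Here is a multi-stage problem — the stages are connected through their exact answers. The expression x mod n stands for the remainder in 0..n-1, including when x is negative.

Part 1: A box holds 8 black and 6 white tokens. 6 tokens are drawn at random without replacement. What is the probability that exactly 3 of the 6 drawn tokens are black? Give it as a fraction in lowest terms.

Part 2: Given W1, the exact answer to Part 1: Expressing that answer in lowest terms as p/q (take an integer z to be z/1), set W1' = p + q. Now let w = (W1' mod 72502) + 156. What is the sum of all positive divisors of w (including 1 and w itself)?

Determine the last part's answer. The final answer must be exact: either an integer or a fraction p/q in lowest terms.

Part 1: total draws C(14,6) = 3003; favorable C(8,3)*C(6,3) = 1120; P = 160/429; answer 160/429
Part 2: W1 = 160/429; threaded value p + q = 589; w = 745; 745 = 5 * 149; sigma = (1 + 5) * (1 + 149) = 6 * 150 = 900; answer 900

900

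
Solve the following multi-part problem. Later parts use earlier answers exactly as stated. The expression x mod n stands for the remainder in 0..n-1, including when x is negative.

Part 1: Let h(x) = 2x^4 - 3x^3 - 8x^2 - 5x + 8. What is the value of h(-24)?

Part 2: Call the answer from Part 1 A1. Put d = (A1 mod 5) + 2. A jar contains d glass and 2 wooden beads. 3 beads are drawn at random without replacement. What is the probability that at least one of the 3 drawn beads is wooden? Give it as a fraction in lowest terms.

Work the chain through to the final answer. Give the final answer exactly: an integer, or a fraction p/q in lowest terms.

9/14

Part 1: 2*(-24)^4 - 3*(-24)^3 - 8*(-24)^2 - 5*(-24)^1 + 8 = (663552) + (41472) + (-4608) + (120) + (8) = 700544; answer 700544
Part 2: A1 = 700544; d = 6; total draws C(8,3) = 56; complement C(6,3) = 20; favorable 56 - 20 = 36; P = 9/14; answer 9/14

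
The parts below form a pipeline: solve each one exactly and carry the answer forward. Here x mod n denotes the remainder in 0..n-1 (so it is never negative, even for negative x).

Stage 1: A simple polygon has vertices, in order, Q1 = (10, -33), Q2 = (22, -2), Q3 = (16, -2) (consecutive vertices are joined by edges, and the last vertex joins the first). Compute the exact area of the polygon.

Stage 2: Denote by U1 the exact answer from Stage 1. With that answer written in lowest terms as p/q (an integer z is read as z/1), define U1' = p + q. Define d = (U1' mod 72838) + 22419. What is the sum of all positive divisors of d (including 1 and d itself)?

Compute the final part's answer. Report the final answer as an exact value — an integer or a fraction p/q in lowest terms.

Stage 1: cross terms: (10*-2 - 22*-33)=706, (22*-2 - 16*-2)=-12, (16*-33 - 10*-2)=-508; twice the area = |186| = 186; area = 93; answer 93
Stage 2: U1 = 93; threaded value p + q = 94; d = 22513; 22513 = 47 * 479; sigma = (1 + 47) * (1 + 479) = 48 * 480 = 23040; answer 23040

23040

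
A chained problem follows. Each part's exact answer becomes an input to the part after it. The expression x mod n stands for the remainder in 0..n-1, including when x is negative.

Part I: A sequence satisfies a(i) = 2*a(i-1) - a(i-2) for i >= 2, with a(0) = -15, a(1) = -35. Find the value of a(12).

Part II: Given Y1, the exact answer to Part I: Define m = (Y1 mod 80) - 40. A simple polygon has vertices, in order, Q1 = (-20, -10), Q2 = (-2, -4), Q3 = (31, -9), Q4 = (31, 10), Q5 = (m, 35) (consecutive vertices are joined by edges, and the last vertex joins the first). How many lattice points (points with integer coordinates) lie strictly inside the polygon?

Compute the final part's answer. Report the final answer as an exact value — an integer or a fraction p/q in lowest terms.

Part I: a(2) = 2*(-35) - 1*(-15) = -55; iterating: a(2)=-55, a(3)=-75, a(4)=-95, a(5)=-115, a(6)=-135, a(7)=-155, a(8)=-175, a(9)=-195, a(10)=-215, a(11)=-235, a(12)=-255; answer -255
Part II: Y1 = -255; m = 25; cross terms: (-20*-4 - -2*-10)=60, (-2*-9 - 31*-4)=142, (31*10 - 31*-9)=589, (31*35 - 25*10)=835, (25*-10 - -20*35)=450; twice the area = |2076| = 2076; area = 1038; boundary points = 6 + 1 + 19 + 1 + 45 = 72; strictly interior points = area - boundary/2 + 1 = 1003; answer 1003

1003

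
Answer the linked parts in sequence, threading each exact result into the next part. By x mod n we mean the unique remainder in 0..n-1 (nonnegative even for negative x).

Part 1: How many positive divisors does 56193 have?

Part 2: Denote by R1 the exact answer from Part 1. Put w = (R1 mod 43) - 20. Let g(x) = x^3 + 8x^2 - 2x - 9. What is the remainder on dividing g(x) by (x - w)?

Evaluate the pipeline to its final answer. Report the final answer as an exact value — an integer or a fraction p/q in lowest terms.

-2025

Part 1: 56193 = 3 * 18731; number of divisors = (1+1) * (1+1) = 4; answer 4
Part 2: R1 = 4; w = -16; remainder = value at the root: 1*(-16)^3 + 8*(-16)^2 - 2*(-16)^1 - 9 = (-4096) + (2048) + (32) + (-9) = -2025; answer -2025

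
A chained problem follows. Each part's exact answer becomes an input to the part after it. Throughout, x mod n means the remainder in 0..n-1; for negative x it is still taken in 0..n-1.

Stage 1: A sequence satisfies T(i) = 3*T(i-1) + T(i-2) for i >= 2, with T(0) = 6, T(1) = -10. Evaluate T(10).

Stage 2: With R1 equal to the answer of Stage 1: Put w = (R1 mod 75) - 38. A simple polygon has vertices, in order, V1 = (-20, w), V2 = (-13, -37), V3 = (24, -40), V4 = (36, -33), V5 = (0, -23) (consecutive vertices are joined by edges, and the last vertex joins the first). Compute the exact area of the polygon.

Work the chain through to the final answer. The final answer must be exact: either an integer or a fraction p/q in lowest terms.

Stage 1: T(2) = 3*(-10) + 1*(6) = -24; iterating: T(2)=-24, T(3)=-82, T(4)=-270, T(5)=-892, T(6)=-2946, T(7)=-9730, T(8)=-32136, T(9)=-106138, T(10)=-350550; answer -350550
Stage 2: R1 = -350550; w = -38; cross terms: (-20*-37 - -13*-38)=246, (-13*-40 - 24*-37)=1408, (24*-33 - 36*-40)=648, (36*-23 - 0*-33)=-828, (0*-38 - -20*-23)=-460; twice the area = |1014| = 1014; area = 507; answer 507

507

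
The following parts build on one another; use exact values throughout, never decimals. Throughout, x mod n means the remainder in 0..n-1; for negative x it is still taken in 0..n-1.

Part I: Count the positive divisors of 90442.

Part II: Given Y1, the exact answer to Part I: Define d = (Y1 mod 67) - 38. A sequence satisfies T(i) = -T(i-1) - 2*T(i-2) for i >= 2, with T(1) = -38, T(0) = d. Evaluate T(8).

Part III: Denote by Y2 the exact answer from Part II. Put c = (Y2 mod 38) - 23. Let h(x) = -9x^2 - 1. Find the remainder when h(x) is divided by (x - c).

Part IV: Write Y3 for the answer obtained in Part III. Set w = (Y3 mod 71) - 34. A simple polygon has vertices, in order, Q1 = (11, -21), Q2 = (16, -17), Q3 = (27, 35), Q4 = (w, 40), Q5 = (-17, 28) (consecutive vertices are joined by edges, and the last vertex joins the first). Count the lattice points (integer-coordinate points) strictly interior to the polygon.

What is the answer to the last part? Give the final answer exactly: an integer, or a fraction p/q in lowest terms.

Part I: 90442 = 2 * 11 * 4111; number of divisors = (1+1) * (1+1) * (1+1) = 8; answer 8
Part II: Y1 = 8; d = -30; T(2) = -1*(-38) - 2*(-30) = 98; iterating: T(2)=98, T(3)=-22, T(4)=-174, T(5)=218, T(6)=130, T(7)=-566, T(8)=306; answer 306
Part III: Y2 = 306; c = -21; remainder = value at the root: -9*(-21)^2 - 1 = (-3969) + (-1) = -3970; answer -3970
Part IV: Y3 = -3970; w = -28; cross terms: (11*-17 - 16*-21)=149, (16*35 - 27*-17)=1019, (27*40 - -28*35)=2060, (-28*28 - -17*40)=-104, (-17*-21 - 11*28)=49; twice the area = |3173| = 3173; area = 3173/2; boundary points = 1 + 1 + 5 + 1 + 7 = 15; strictly interior points = area - boundary/2 + 1 = 1580; answer 1580

1580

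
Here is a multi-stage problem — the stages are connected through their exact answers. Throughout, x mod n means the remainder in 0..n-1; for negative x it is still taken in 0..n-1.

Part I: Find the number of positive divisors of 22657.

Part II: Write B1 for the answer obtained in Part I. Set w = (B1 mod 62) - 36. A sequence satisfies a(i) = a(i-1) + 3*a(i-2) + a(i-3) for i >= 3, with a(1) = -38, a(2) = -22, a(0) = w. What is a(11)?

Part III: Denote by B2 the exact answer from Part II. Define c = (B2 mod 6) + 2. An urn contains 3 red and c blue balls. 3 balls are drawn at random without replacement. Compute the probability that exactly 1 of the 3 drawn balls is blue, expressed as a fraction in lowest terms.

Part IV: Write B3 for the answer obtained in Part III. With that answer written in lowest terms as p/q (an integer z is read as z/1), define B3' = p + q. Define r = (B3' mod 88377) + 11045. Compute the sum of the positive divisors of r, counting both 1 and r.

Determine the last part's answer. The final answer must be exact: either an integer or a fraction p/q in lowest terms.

12640

Part I: 22657 = 139 * 163; number of divisors = (1+1) * (1+1) = 4; answer 4
Part II: B1 = 4; w = -32; a(3) = 1*(-22) + 3*(-38) + 1*(-32) = -168; iterating: a(3)=-168, a(4)=-272, a(5)=-798, a(6)=-1782, a(7)=-4448, a(8)=-10592, a(9)=-25718, a(10)=-61942, a(11)=-149688; answer -149688
Part III: B2 = -149688; c = 2; total draws C(5,3) = 10; favorable C(2,1)*C(3,2) = 6; P = 3/5; answer 3/5
Part IV: B3 = 3/5; threaded value p + q = 8; r = 11053; 11053 = 7 * 1579; sigma = (1 + 7) * (1 + 1579) = 8 * 1580 = 12640; answer 12640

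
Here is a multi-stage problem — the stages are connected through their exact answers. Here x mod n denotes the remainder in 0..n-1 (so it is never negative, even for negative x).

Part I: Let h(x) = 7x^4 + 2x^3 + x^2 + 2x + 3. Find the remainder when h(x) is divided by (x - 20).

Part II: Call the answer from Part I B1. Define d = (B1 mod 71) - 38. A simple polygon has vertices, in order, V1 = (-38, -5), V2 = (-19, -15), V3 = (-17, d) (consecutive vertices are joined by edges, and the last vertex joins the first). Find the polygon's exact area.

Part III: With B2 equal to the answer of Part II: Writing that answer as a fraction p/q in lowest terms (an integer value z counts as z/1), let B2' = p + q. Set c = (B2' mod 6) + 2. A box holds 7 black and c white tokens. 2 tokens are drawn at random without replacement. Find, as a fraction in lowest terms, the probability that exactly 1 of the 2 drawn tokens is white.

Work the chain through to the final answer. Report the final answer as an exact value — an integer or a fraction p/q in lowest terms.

Part I: remainder = value at the root: 7*(20)^4 + 2*(20)^3 + 1*(20)^2 + 2*(20)^1 + 3 = (1120000) + (16000) + (400) + (40) + (3) = 1136443; answer 1136443
Part II: B1 = 1136443; d = -21; cross terms: (-38*-15 - -19*-5)=475, (-19*-21 - -17*-15)=144, (-17*-5 - -38*-21)=-713; twice the area = |-94| = 94; area = 47; answer 47
Part III: B2 = 47; threaded value p + q = 48; c = 2; total draws C(9,2) = 36; favorable C(2,1)*C(7,1) = 14; P = 7/18; answer 7/18

7/18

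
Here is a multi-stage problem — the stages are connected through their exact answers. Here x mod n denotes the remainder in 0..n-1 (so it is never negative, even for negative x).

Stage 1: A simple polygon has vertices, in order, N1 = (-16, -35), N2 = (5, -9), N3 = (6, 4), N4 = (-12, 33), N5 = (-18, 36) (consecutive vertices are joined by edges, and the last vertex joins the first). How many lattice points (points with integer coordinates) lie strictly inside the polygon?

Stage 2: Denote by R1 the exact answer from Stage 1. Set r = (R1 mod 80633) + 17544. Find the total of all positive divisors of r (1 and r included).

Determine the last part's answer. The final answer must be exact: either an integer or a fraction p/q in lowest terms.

22260

Stage 1: cross terms: (-16*-9 - 5*-35)=319, (5*4 - 6*-9)=74, (6*33 - -12*4)=246, (-12*36 - -18*33)=162, (-18*-35 - -16*36)=1206; twice the area = |2007| = 2007; area = 2007/2; boundary points = 1 + 1 + 1 + 3 + 1 = 7; strictly interior points = area - boundary/2 + 1 = 1001; answer 1001
Stage 2: R1 = 1001; r = 18545; 18545 = 5 * 3709; sigma = (1 + 5) * (1 + 3709) = 6 * 3710 = 22260; answer 22260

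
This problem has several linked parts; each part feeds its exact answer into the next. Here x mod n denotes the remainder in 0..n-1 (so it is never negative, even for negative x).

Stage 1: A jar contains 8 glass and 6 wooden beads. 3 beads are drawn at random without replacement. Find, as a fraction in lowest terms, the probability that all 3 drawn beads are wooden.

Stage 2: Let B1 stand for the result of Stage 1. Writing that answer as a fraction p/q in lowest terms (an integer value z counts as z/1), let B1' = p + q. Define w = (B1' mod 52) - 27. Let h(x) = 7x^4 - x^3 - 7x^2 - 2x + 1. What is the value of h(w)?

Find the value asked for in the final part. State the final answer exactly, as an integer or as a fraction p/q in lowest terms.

Stage 1: total draws C(14,3) = 364; favorable C(6,3) = 20; P = 5/91; answer 5/91
Stage 2: B1 = 5/91; threaded value p + q = 96; w = 17; 7*(17)^4 - 1*(17)^3 - 7*(17)^2 - 2*(17)^1 + 1 = (584647) + (-4913) + (-2023) + (-34) + (1) = 577678; answer 577678

577678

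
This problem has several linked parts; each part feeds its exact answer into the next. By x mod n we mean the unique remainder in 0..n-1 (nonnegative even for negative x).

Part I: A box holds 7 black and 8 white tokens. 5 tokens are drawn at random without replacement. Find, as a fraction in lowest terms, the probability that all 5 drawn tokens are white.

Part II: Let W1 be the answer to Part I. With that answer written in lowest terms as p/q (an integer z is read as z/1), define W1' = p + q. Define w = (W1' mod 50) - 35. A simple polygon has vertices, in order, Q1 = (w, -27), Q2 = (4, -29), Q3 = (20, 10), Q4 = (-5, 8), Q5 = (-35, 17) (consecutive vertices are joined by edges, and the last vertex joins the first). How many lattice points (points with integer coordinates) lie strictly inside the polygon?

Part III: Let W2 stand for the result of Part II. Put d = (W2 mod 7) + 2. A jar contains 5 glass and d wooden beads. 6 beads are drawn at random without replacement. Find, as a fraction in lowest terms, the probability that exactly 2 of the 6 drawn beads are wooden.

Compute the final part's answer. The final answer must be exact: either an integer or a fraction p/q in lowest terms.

5/21

Part I: total draws C(15,5) = 3003; favorable C(8,5) = 56; P = 8/429; answer 8/429
Part II: W1 = 8/429; threaded value p + q = 437; w = 2; cross terms: (2*-29 - 4*-27)=50, (4*10 - 20*-29)=620, (20*8 - -5*10)=210, (-5*17 - -35*8)=195, (-35*-27 - 2*17)=911; twice the area = |1986| = 1986; area = 993; boundary points = 2 + 1 + 1 + 3 + 1 = 8; strictly interior points = area - boundary/2 + 1 = 990; answer 990
Part III: W2 = 990; d = 5; total draws C(10,6) = 210; favorable C(5,2)*C(5,4) = 50; P = 5/21; answer 5/21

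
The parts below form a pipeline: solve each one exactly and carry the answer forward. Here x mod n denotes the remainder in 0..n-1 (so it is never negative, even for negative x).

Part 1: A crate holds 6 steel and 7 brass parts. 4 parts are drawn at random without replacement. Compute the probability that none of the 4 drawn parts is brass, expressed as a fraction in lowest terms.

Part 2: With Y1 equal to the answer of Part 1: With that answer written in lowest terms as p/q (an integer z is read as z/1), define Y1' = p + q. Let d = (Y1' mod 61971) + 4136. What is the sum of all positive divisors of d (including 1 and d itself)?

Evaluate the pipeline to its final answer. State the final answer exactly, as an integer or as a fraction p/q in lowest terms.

Part 1: total draws C(13,4) = 715; favorable C(6,4) = 15; P = 3/143; answer 3/143
Part 2: Y1 = 3/143; threaded value p + q = 146; d = 4282; 4282 = 2 * 2141; sigma = (1 + 2) * (1 + 2141) = 3 * 2142 = 6426; answer 6426

6426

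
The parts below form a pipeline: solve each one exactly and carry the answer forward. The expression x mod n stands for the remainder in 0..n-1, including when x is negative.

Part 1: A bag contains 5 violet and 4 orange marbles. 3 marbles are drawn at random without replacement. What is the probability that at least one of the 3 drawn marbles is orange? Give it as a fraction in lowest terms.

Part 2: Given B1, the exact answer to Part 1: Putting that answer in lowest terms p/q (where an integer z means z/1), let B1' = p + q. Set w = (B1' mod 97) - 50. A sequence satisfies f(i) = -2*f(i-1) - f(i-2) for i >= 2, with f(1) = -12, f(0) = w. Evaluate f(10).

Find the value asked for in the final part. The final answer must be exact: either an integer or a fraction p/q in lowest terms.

Part 1: total draws C(9,3) = 84; complement C(5,3) = 10; favorable 84 - 10 = 74; P = 37/42; answer 37/42
Part 2: B1 = 37/42; threaded value p + q = 79; w = 29; f(2) = -2*(-12) - 1*(29) = -5; iterating: f(2)=-5, f(3)=22, f(4)=-39, f(5)=56, f(6)=-73, f(7)=90, f(8)=-107, f(9)=124, f(10)=-141; answer -141

-141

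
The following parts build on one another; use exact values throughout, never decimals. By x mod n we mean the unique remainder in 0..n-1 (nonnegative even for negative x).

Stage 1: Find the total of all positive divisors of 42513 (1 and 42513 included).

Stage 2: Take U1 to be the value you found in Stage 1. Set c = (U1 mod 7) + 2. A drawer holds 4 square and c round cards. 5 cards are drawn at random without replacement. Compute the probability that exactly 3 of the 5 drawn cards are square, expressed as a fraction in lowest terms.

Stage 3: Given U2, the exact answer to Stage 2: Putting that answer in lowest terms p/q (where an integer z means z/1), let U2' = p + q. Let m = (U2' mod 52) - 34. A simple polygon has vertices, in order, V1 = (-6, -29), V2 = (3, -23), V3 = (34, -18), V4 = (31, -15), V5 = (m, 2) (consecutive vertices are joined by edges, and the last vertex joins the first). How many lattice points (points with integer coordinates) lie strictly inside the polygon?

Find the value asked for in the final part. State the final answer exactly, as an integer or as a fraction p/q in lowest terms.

702

Stage 1: 42513 = 3 * 37 * 383; sigma = (1 + 3) * (1 + 37) * (1 + 383) = 4 * 38 * 384 = 58368; answer 58368
Stage 2: U1 = 58368; c = 4; total draws C(8,5) = 56; favorable C(4,3)*C(4,2) = 24; P = 3/7; answer 3/7
Stage 3: U2 = 3/7; threaded value p + q = 10; m = -24; cross terms: (-6*-23 - 3*-29)=225, (3*-18 - 34*-23)=728, (34*-15 - 31*-18)=48, (31*2 - -24*-15)=-298, (-24*-29 - -6*2)=708; twice the area = |1411| = 1411; area = 1411/2; boundary points = 3 + 1 + 3 + 1 + 1 = 9; strictly interior points = area - boundary/2 + 1 = 702; answer 702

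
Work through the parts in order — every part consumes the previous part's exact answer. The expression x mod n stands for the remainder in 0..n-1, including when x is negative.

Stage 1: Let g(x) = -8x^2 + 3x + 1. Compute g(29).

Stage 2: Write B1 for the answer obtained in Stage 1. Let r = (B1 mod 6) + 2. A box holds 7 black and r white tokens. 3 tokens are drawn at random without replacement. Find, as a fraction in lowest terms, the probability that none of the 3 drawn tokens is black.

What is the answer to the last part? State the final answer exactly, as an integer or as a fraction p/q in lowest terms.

Stage 1: -8*(29)^2 + 3*(29)^1 + 1 = (-6728) + (87) + (1) = -6640; answer -6640
Stage 2: B1 = -6640; r = 4; total draws C(11,3) = 165; favorable C(4,3) = 4; P = 4/165; answer 4/165

4/165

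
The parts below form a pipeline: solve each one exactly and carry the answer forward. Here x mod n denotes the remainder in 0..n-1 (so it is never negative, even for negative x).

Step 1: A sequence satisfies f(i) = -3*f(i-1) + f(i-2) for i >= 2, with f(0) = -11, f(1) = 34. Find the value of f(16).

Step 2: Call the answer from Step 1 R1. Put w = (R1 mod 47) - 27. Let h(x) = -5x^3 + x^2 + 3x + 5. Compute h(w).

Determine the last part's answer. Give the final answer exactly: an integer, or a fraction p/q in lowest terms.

24808

Step 1: f(2) = -3*(34) + 1*(-11) = -113; iterating: f(2)=-113, f(3)=373, f(4)=-1232, f(5)=4069, f(6)=-13439, f(7)=44386, f(8)=-146597, f(9)=484177, f(10)=-1599128, f(11)=5281561, f(12)=-17443811, f(13)=57612994, f(14)=-190282793, f(15)=628461373, f(16)=-2075666912; answer -2075666912
Step 2: R1 = -2075666912; w = -17; -5*(-17)^3 + 1*(-17)^2 + 3*(-17)^1 + 5 = (24565) + (289) + (-51) + (5) = 24808; answer 24808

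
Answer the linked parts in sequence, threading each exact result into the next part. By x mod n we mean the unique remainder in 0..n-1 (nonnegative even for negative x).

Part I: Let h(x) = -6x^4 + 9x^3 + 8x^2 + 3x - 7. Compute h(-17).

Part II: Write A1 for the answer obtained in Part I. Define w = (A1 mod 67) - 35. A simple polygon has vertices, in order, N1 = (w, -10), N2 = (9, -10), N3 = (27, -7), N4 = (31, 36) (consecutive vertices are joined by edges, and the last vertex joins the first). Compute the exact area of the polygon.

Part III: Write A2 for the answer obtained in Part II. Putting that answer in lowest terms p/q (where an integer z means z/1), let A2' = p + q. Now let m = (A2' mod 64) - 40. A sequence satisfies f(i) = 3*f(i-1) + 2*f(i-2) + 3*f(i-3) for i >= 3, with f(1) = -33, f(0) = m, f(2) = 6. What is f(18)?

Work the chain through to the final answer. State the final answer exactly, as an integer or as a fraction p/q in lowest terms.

-54254227656

Part I: -6*(-17)^4 + 9*(-17)^3 + 8*(-17)^2 + 3*(-17)^1 - 7 = (-501126) + (-44217) + (2312) + (-51) + (-7) = -543089; answer -543089
Part II: A1 = -543089; w = -22; cross terms: (-22*-10 - 9*-10)=310, (9*-7 - 27*-10)=207, (27*36 - 31*-7)=1189, (31*-10 - -22*36)=482; twice the area = |2188| = 2188; area = 1094; answer 1094
Part III: A2 = 1094; threaded value p + q = 1095; m = -33; f(3) = 3*(6) + 2*(-33) + 3*(-33) = -147; iterating: f(3)=-147, f(4)=-528, f(5)=-1860, f(6)=-7077, f(7)=-26535, f(8)=-99339, f(9)=-372318, f(10)=-1395237, f(11)=-5228364, f(12)=-19592520, f(13)=-73419999, f(14)=-275130129, f(15)=-1031007945, f(16)=-3863544090, f(17)=-14478038547, f(18)=-54254227656; answer -54254227656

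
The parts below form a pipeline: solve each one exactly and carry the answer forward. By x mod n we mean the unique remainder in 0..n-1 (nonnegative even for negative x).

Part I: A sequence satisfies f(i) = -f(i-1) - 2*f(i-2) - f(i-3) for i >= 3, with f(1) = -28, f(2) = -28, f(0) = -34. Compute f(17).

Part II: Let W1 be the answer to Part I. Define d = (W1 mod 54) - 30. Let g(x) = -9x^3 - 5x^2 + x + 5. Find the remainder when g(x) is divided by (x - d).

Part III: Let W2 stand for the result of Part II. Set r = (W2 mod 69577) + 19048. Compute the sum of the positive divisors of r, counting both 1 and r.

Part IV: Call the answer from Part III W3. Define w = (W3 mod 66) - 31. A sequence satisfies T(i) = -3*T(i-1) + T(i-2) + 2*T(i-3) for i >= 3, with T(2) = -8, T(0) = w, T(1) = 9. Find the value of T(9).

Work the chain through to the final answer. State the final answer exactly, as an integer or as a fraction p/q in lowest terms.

Part I: f(3) = -1*(-28) - 2*(-28) - 1*(-34) = 118; iterating: f(3)=118, f(4)=-34, f(5)=-174, f(6)=124, f(7)=258, f(8)=-332, f(9)=-308, f(10)=714, f(11)=234, f(12)=-1354, f(13)=172, f(14)=2302, f(15)=-1292, f(16)=-3484, f(17)=3766; answer 3766
Part II: W1 = 3766; d = 10; remainder = value at the root: -9*(10)^3 - 5*(10)^2 + 1*(10)^1 + 5 = (-9000) + (-500) + (10) + (5) = -9485; answer -9485
Part III: W2 = -9485; r = 79140; 79140 = 2^2 * 3 * 5 * 1319; sigma = (1 + 2 + 4) * (1 + 3) * (1 + 5) * (1 + 1319) = 7 * 4 * 6 * 1320 = 221760; answer 221760
Part IV: W3 = 221760; w = -31; T(3) = -3*(-8) + 1*(9) + 2*(-31) = -29; iterating: T(3)=-29, T(4)=97, T(5)=-336, T(6)=1047, T(7)=-3283, T(8)=10224, T(9)=-31861; answer -31861

-31861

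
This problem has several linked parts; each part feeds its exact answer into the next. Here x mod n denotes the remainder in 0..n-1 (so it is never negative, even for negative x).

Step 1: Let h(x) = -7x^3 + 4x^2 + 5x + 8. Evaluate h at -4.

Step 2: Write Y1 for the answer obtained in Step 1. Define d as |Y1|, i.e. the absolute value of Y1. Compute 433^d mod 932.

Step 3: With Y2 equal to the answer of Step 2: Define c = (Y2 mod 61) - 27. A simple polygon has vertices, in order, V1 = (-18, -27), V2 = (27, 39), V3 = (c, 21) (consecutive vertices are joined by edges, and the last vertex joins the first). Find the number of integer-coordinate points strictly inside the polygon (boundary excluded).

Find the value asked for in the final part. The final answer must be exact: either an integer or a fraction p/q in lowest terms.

Step 1: -7*(-4)^3 + 4*(-4)^2 + 5*(-4)^1 + 8 = (448) + (64) + (-20) + (8) = 500; answer 500
Step 2: Y1 = 500; d = 500; squarings mod 932: 433^1=433, 433^2=157, 433^4=417, 433^8=537, 433^16=381, 433^32=701, 433^64=237, 433^128=249, 433^256=489; 433^500 = 433^4 * 433^16 * 433^32 * 433^64 * 433^128 * 433^256 = 601 (mod 932); answer 601
Step 3: Y2 = 601; c = 25; cross terms: (-18*39 - 27*-27)=27, (27*21 - 25*39)=-408, (25*-27 - -18*21)=-297; twice the area = |-678| = 678; area = 339; boundary points = 3 + 2 + 1 = 6; strictly interior points = area - boundary/2 + 1 = 337; answer 337

337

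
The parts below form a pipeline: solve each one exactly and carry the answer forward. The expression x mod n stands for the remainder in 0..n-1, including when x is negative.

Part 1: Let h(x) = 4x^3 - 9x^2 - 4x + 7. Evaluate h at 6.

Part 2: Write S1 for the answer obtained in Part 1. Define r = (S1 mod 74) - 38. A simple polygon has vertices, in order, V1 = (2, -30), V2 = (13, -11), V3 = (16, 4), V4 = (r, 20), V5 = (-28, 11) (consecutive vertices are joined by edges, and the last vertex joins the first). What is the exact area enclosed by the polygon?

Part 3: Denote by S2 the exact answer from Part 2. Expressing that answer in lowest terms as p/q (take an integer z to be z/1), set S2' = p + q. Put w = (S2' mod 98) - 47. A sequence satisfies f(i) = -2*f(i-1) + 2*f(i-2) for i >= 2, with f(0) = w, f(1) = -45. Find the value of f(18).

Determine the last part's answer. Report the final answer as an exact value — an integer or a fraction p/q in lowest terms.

326289920

Part 1: 4*(6)^3 - 9*(6)^2 - 4*(6)^1 + 7 = (864) + (-324) + (-24) + (7) = 523; answer 523
Part 2: S1 = 523; r = -33; cross terms: (2*-11 - 13*-30)=368, (13*4 - 16*-11)=228, (16*20 - -33*4)=452, (-33*11 - -28*20)=197, (-28*-30 - 2*11)=818; twice the area = |2063| = 2063; area = 2063/2; answer 2063/2
Part 3: S2 = 2063/2; threaded value p + q = 2065; w = -40; f(2) = -2*(-45) + 2*(-40) = 10; iterating: f(2)=10, f(3)=-110, f(4)=240, f(5)=-700, f(6)=1880, f(7)=-5160, f(8)=14080, f(9)=-38480, f(10)=105120, f(11)=-287200, f(12)=784640, f(13)=-2143680, f(14)=5856640, f(15)=-16000640, f(16)=43714560, f(17)=-119430400, f(18)=326289920; answer 326289920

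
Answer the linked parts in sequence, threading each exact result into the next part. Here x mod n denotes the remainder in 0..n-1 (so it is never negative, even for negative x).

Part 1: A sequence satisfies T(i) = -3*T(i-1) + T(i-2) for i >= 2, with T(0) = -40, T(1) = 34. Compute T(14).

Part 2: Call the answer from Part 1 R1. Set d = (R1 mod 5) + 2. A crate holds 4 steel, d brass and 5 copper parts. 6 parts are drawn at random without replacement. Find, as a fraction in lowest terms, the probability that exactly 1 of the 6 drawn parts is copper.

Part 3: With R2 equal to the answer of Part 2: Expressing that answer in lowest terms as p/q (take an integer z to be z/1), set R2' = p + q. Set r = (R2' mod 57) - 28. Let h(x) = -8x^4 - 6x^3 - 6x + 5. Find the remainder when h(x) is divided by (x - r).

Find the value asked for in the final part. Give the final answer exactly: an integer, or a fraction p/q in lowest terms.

-3550191

Part 1: T(2) = -3*(34) + 1*(-40) = -142; iterating: T(2)=-142, T(3)=460, T(4)=-1522, T(5)=5026, T(6)=-16600, T(7)=54826, T(8)=-181078, T(9)=598060, T(10)=-1975258, T(11)=6523834, T(12)=-21546760, T(13)=71164114, T(14)=-235039102; answer -235039102
Part 2: R1 = -235039102; d = 5; total draws C(14,6) = 3003; favorable C(5,1)*C(9,5) = 630; P = 30/143; answer 30/143
Part 3: R2 = 30/143; threaded value p + q = 173; r = -26; remainder = value at the root: -8*(-26)^4 - 6*(-26)^3 - 6*(-26)^1 + 5 = (-3655808) + (105456) + (156) + (5) = -3550191; answer -3550191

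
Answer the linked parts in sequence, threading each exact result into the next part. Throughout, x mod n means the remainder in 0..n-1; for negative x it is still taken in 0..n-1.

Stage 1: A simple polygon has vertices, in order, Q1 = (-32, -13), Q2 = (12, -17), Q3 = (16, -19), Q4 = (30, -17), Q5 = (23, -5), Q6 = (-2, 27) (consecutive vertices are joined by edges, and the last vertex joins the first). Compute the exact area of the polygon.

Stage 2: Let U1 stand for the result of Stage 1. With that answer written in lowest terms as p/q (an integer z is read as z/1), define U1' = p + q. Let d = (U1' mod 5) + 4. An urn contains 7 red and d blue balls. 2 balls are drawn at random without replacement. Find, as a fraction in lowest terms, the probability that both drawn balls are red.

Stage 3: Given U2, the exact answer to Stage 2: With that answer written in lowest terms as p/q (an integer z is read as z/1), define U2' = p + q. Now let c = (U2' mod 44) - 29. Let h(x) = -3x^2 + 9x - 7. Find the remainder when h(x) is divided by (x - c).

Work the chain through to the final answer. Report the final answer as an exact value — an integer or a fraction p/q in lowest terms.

-631

Stage 1: cross terms: (-32*-17 - 12*-13)=700, (12*-19 - 16*-17)=44, (16*-17 - 30*-19)=298, (30*-5 - 23*-17)=241, (23*27 - -2*-5)=611, (-2*-13 - -32*27)=890; twice the area = |2784| = 2784; area = 1392; answer 1392
Stage 2: U1 = 1392; threaded value p + q = 1393; d = 7; total draws C(14,2) = 91; favorable C(7,2) = 21; P = 3/13; answer 3/13
Stage 3: U2 = 3/13; threaded value p + q = 16; c = -13; remainder = value at the root: -3*(-13)^2 + 9*(-13)^1 - 7 = (-507) + (-117) + (-7) = -631; answer -631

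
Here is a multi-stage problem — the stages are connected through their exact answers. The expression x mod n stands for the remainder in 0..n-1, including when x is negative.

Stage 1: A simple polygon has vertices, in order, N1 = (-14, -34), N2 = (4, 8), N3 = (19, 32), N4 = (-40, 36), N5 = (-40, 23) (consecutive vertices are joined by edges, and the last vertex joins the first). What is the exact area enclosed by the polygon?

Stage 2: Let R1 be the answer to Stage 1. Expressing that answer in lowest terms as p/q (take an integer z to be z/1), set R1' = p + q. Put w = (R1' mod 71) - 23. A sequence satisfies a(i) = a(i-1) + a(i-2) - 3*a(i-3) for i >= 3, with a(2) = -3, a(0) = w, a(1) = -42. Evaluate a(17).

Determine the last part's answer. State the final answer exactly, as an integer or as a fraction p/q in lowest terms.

Stage 1: cross terms: (-14*8 - 4*-34)=24, (4*32 - 19*8)=-24, (19*36 - -40*32)=1964, (-40*23 - -40*36)=520, (-40*-34 - -14*23)=1682; twice the area = |4166| = 4166; area = 2083; answer 2083
Stage 2: R1 = 2083; threaded value p + q = 2084; w = 2; a(3) = 1*(-3) + 1*(-42) - 3*(2) = -51; iterating: a(3)=-51, a(4)=72, a(5)=30, a(6)=255, a(7)=69, a(8)=234, a(9)=-462, a(10)=-435, a(11)=-1599, a(12)=-648, a(13)=-942, a(14)=3207, a(15)=4209, a(16)=10242, a(17)=4830; answer 4830

4830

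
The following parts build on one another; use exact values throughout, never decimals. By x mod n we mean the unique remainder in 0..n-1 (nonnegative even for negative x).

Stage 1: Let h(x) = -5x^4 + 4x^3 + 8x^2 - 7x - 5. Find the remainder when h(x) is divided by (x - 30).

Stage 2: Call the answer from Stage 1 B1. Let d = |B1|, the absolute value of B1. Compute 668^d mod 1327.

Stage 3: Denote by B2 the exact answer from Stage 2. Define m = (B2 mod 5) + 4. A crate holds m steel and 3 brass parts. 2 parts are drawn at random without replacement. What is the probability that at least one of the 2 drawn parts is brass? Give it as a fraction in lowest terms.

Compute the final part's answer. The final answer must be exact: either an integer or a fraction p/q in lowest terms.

Stage 1: remainder = value at the root: -5*(30)^4 + 4*(30)^3 + 8*(30)^2 - 7*(30)^1 - 5 = (-4050000) + (108000) + (7200) + (-210) + (-5) = -3935015; answer -3935015
Stage 2: B1 = -3935015; d = 3935015; squarings mod 1327: 668^1=668, 668^2=352, 668^4=493, 668^8=208, 668^16=800, 668^32=386, 668^64=372, 668^128=376, 668^256=714, 668^512=228, 668^1024=231, 668^2048=281, 668^4096=668, 668^8192=352, 668^16384=493, 668^32768=208, 668^65536=800, 668^131072=386, 668^262144=372, 668^524288=376, 668^1048576=714, 668^2097152=228; 668^3935015 = 668^1 * 668^2 * 668^4 * 668^32 * 668^256 * 668^512 * 668^2048 * 668^262144 * 668^524288 * 668^1048576 * 668^2097152 = 386 (mod 1327); answer 386
Stage 3: B2 = 386; m = 5; total draws C(8,2) = 28; complement C(5,2) = 10; favorable 28 - 10 = 18; P = 9/14; answer 9/14

9/14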